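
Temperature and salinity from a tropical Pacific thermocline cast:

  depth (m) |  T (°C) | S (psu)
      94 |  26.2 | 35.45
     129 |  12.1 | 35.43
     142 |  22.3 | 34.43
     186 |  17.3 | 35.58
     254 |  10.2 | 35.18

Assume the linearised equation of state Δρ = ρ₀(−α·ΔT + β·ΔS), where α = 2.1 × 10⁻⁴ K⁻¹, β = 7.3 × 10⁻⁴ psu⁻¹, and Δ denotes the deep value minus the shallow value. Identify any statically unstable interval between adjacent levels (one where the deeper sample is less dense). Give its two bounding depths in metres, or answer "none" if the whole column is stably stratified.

Evaluate Δρ/ρ₀ = −αΔT + βΔS across each adjacent pair:
  94–129 m: −αΔT+βΔS = −(2.1 × 10⁻⁴)(-14.1)+(7.3 × 10⁻⁴)(-0.02) = 2.9 × 10⁻³ → stable
  129–142 m: −αΔT+βΔS = −(2.1 × 10⁻⁴)(+10.2)+(7.3 × 10⁻⁴)(-1.00) = -2.9 × 10⁻³ → UNSTABLE
  142–186 m: −αΔT+βΔS = −(2.1 × 10⁻⁴)(-5.0)+(7.3 × 10⁻⁴)(+1.15) = 1.9 × 10⁻³ → stable
  186–254 m: −αΔT+βΔS = −(2.1 × 10⁻⁴)(-7.1)+(7.3 × 10⁻⁴)(-0.40) = 1.2 × 10⁻³ → stable
The 129–142 m interval has Δρ < 0: lighter water underlies denser water.

129–142 m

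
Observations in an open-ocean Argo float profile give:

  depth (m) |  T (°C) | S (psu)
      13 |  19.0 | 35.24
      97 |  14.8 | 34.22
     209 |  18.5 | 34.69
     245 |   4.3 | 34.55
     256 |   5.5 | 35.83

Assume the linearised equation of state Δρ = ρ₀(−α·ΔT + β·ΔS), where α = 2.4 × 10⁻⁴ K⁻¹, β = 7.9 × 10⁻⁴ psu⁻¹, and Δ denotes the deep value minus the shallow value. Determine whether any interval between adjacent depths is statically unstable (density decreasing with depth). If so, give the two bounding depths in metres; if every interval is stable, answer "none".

Evaluate Δρ/ρ₀ = −αΔT + βΔS across each adjacent pair:
  13–97 m: −αΔT+βΔS = −(2.4 × 10⁻⁴)(-4.2)+(7.9 × 10⁻⁴)(-1.02) = 2.0 × 10⁻⁴ → stable
  97–209 m: −αΔT+βΔS = −(2.4 × 10⁻⁴)(+3.7)+(7.9 × 10⁻⁴)(+0.47) = -5.2 × 10⁻⁴ → UNSTABLE
  209–245 m: −αΔT+βΔS = −(2.4 × 10⁻⁴)(-14.2)+(7.9 × 10⁻⁴)(-0.14) = 3.3 × 10⁻³ → stable
  245–256 m: −αΔT+βΔS = −(2.4 × 10⁻⁴)(+1.2)+(7.9 × 10⁻⁴)(+1.28) = 7.2 × 10⁻⁴ → stable
The 97–209 m interval has Δρ < 0: lighter water underlies denser water.

97–209 m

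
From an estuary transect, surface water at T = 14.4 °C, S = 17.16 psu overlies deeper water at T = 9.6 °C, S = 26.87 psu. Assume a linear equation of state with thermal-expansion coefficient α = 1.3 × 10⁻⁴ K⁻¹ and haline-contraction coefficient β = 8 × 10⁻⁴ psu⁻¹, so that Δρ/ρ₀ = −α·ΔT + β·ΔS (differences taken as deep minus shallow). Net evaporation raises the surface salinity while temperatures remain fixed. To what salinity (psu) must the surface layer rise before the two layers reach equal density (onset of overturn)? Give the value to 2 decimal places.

27.65 psu

Neutral buoyancy requires −α(T_deep − T_surf) + β(S_deep − S_surf′) = 0.
S_surf′ = S_deep − (α/β)·ΔT = 26.87 − (1.3 × 10⁻⁴/8 × 10⁻⁴)·(-4.8) = 27.6500 psu.
Increase required: 27.6500 − 17.16 = 10.4900 psu.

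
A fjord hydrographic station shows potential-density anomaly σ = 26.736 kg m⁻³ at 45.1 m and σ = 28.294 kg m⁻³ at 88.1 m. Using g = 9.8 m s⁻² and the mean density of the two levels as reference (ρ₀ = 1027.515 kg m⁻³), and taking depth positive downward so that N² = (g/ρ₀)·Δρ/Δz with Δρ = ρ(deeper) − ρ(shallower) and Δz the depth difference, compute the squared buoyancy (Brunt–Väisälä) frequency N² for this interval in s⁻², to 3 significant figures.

Δρ = 1028.294 − 1026.736 = 1.558 kg m⁻³ over Δz = 88.1 − 45.1 = 43 m.
N² = (9.8/1027.515) × (1.558/43) = 3.4557 × 10⁻⁴ s⁻² ≈ 3.46 × 10⁻⁴ s⁻².
Since Δρ > 0 the layer is stably stratified.

3.46 × 10⁻⁴ s⁻²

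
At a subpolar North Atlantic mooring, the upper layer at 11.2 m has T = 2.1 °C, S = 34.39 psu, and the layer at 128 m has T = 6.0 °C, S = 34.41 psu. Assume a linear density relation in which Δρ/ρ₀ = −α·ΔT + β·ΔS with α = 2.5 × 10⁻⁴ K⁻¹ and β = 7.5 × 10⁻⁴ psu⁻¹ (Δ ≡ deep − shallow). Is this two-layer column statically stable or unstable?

unstable

ΔT = 6.0 − 2.1 = +3.9 K and ΔS = 34.41 − 34.39 = +0.02 psu (deep − shallow).
−αΔT = -9.75 × 10⁻⁴; βΔS = 1.50 × 10⁻⁵; sum Δρ/ρ₀ = -9.60 × 10⁻⁴.
Δρ/ρ₀ < 0, so Δρ < 0: deeper water is lighter → statically unstable; the column would overturn.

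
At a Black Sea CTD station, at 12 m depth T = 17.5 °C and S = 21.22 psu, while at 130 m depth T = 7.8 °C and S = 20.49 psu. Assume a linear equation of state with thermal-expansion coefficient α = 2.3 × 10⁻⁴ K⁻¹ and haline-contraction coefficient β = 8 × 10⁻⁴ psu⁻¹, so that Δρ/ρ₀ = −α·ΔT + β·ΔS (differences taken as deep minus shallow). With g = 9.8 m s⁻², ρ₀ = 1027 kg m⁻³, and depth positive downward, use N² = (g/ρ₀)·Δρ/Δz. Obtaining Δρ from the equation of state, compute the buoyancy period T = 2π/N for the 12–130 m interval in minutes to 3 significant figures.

ΔT = -9.7 K, ΔS = -0.73 psu (deep − shallow).
Δρ/ρ₀ = −αΔT + βΔS = 2.231 × 10⁻³ − 5.84 × 10⁻⁴ = 1.647 × 10⁻³, so Δρ ≈ 1.691 kg m⁻³.
N² = (g/ρ₀)·Δρ/Δz = g·(Δρ/ρ₀)/Δz = 9.8 × 1.647 × 10⁻³ / 118 = 1.3678 × 10⁻⁴ s⁻².
N = √(1.3678 × 10⁻⁴) = 0.011695 rad s⁻¹ → T = 2π/N = 537.25 s = 8.9542 min ≈ 8.95 min.

8.95 min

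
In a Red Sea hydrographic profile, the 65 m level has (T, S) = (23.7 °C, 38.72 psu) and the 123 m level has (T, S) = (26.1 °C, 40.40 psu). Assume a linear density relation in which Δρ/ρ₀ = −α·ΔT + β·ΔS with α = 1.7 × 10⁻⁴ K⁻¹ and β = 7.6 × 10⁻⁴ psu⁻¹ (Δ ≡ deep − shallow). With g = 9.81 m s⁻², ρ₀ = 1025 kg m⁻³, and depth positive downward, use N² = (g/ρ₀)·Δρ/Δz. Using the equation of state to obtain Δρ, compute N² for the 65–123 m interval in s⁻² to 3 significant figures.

1.47 × 10⁻⁴ s⁻²

ΔT = +2.4 K, ΔS = +1.68 psu (deep − shallow).
Δρ/ρ₀ = −αΔT + βΔS = -4.08 × 10⁻⁴ + 1.2768 × 10⁻³ = 8.688 × 10⁻⁴, so Δρ ≈ 0.8905 kg m⁻³.
N² = (g/ρ₀)·Δρ/Δz = g·(Δρ/ρ₀)/Δz = 9.81 × 8.688 × 10⁻⁴ / 58 = 1.4695 × 10⁻⁴ s⁻² ≈ 1.47 × 10⁻⁴ s⁻².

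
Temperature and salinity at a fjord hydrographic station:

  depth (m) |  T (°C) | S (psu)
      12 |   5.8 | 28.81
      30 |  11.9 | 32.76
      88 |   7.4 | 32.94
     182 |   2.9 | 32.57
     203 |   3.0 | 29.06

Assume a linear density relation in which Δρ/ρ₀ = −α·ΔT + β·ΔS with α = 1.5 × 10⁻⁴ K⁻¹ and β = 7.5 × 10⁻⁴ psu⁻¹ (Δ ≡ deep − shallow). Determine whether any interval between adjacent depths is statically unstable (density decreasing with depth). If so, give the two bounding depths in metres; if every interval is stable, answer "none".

Evaluate Δρ/ρ₀ = −αΔT + βΔS across each adjacent pair:
  12–30 m: −αΔT+βΔS = −(1.5 × 10⁻⁴)(+6.1)+(7.5 × 10⁻⁴)(+3.95) = 2.0 × 10⁻³ → stable
  30–88 m: −αΔT+βΔS = −(1.5 × 10⁻⁴)(-4.5)+(7.5 × 10⁻⁴)(+0.18) = 8.1 × 10⁻⁴ → stable
  88–182 m: −αΔT+βΔS = −(1.5 × 10⁻⁴)(-4.5)+(7.5 × 10⁻⁴)(-0.37) = 4.0 × 10⁻⁴ → stable
  182–203 m: −αΔT+βΔS = −(1.5 × 10⁻⁴)(+0.1)+(7.5 × 10⁻⁴)(-3.51) = -2.6 × 10⁻³ → UNSTABLE
The 182–203 m interval has Δρ < 0: lighter water underlies denser water.

182–203 m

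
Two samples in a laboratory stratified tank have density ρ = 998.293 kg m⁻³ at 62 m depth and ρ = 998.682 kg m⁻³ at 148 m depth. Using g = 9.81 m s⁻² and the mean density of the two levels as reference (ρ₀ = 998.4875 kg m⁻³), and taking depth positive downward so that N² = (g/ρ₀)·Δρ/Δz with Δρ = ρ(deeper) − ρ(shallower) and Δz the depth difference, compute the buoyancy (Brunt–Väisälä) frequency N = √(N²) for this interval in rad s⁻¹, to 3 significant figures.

6.67 × 10⁻³ rad s⁻¹

Δρ = 998.682 − 998.293 = 0.389 kg m⁻³ over Δz = 148 − 62 = 86 m.
N² = (9.81/998.4875) × (0.389/86) = 4.4440 × 10⁻⁵ s⁻².
N = √(4.4440 × 10⁻⁵) = 6.6663 × 10⁻³ rad s⁻¹ ≈ 6.67 × 10⁻³ rad s⁻¹.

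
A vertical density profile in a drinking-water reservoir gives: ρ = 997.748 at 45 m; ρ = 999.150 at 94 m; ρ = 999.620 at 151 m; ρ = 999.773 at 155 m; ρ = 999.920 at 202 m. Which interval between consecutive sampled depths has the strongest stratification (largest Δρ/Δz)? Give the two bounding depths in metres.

Compute the density gradient over each adjacent pair:
  45–94 m: Δρ/Δz = 1.402/49 = 0.029 kg m⁻⁴
  94–151 m: Δρ/Δz = 0.470/57 = 8.2 × 10⁻³ kg m⁻⁴
  151–155 m: Δρ/Δz = 0.153/4 = 0.038 kg m⁻⁴
  155–202 m: Δρ/Δz = 0.147/47 = 3.1 × 10⁻³ kg m⁻⁴
The largest gradient is in the 151–155 m interval — the pycnocline.

151–155 m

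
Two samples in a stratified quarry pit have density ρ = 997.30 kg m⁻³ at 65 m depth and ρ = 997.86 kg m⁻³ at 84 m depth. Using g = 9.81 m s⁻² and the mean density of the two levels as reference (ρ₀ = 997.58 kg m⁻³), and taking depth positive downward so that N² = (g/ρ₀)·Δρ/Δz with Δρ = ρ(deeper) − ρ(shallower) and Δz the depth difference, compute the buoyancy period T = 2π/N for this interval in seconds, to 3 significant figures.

Δρ = 997.86 − 997.30 = 0.56 kg m⁻³ over Δz = 84 − 65 = 19 m.
N² = (9.81/997.58) × (0.56/19) = 2.8984 × 10⁻⁴ s⁻².
N = √(2.8984 × 10⁻⁴) = 0.017025 rad s⁻¹, so T = 2π/N = 369.06 s ≈ 369 s.
Since Δρ > 0 the layer is stably stratified.

369 s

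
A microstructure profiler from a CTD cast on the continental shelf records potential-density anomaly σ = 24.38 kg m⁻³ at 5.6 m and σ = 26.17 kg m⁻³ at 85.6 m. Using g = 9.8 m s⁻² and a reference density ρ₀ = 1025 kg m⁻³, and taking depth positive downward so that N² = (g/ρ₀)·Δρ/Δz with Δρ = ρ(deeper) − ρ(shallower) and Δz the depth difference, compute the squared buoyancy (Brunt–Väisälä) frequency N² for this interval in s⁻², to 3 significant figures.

2.14 × 10⁻⁴ s⁻²

Δρ = 1026.17 − 1024.38 = 1.79 kg m⁻³ over Δz = 85.6 − 5.6 = 80 m.
N² = (9.8/1025) × (1.79/80) = 2.1393 × 10⁻⁴ s⁻² ≈ 2.14 × 10⁻⁴ s⁻².
N² > 0, so the interval is statically stable.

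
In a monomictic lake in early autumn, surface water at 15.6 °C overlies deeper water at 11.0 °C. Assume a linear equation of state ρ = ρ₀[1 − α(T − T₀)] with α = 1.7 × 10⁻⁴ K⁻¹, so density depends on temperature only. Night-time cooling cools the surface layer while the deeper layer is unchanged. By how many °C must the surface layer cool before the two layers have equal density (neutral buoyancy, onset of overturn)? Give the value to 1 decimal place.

4.6 °C

With temperature the only control, equal density requires T_surf′ = T_deep.
T_surf′ = 11.0 °C.
Cooling required: 15.6 − 11.0 = 4.6 °C.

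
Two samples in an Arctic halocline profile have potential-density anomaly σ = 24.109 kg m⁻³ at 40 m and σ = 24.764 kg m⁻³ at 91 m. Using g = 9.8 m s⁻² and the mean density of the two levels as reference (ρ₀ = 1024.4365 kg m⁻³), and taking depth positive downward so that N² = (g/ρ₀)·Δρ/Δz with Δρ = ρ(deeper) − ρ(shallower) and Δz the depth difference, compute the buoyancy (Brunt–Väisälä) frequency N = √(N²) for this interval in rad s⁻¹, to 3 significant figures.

Δρ = 1024.764 − 1024.109 = 0.655 kg m⁻³ over Δz = 91 − 40 = 51 m.
N² = (9.8/1024.4365) × (0.655/51) = 1.2286 × 10⁻⁴ s⁻².
N = √(1.2286 × 10⁻⁴) = 0.011084 rad s⁻¹ ≈ 0.0111 rad s⁻¹.

0.0111 rad s⁻¹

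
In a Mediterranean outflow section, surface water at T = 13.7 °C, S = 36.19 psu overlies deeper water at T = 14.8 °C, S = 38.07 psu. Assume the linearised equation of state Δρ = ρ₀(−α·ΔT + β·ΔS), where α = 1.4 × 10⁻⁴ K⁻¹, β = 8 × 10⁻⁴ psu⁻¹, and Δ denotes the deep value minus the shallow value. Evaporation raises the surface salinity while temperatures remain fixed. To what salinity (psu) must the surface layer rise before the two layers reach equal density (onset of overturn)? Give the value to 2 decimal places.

Neutral buoyancy requires −α(T_deep − T_surf) + β(S_deep − S_surf′) = 0.
S_surf′ = S_deep − (α/β)·ΔT = 38.07 − (1.4 × 10⁻⁴/8 × 10⁻⁴)·(+1.1) = 37.8775 psu.
Increase required: 37.8775 − 36.19 = 1.6875 psu.

37.88 psu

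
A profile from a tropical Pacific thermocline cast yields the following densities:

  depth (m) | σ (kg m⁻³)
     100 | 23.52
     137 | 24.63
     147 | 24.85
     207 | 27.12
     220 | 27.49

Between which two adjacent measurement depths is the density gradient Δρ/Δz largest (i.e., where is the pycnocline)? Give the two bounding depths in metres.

Compute the density gradient over each adjacent pair:
  100–137 m: Δρ/Δz = 1.11/37 = 0.030 kg m⁻⁴
  137–147 m: Δρ/Δz = 0.22/10 = 0.022 kg m⁻⁴
  147–207 m: Δρ/Δz = 2.27/60 = 0.038 kg m⁻⁴
  207–220 m: Δρ/Δz = 0.37/13 = 0.028 kg m⁻⁴
The largest gradient is in the 147–207 m interval — the pycnocline.

147–207 m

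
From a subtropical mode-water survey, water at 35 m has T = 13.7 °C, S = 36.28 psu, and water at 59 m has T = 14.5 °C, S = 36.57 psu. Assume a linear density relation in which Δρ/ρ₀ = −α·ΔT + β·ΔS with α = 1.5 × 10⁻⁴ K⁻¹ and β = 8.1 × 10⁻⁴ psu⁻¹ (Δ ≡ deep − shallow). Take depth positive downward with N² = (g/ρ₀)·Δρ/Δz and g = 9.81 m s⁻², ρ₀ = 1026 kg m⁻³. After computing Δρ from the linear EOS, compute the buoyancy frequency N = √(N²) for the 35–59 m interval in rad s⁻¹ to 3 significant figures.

ΔT = +0.8 K, ΔS = +0.29 psu (deep − shallow).
Δρ/ρ₀ = −αΔT + βΔS = -1.20 × 10⁻⁴ + 2.349 × 10⁻⁴ = 1.149 × 10⁻⁴, so Δρ ≈ 0.1179 kg m⁻³.
N² = (g/ρ₀)·Δρ/Δz = g·(Δρ/ρ₀)/Δz = 9.81 × 1.149 × 10⁻⁴ / 24 = 4.6965 × 10⁻⁵ s⁻².
N = √(4.6965 × 10⁻⁵) = 6.8531 × 10⁻³ rad s⁻¹ ≈ 6.85 × 10⁻³ rad s⁻¹.

6.85 × 10⁻³ rad s⁻¹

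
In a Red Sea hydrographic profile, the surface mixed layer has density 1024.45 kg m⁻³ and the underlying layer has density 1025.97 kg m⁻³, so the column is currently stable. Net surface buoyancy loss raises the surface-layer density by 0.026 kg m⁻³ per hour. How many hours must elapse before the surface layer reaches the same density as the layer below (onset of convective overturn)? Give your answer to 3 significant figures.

58.5 hours

Density deficit of the surface layer: 1025.97 − 1024.45 = 1.52 kg m⁻³.
Required change = 1.52 / 0.026 = 58.5 hours.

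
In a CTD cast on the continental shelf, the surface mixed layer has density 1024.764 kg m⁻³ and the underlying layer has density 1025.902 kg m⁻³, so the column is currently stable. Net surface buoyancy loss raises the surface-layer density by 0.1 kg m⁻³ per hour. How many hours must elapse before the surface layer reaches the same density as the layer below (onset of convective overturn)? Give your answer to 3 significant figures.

Density deficit of the surface layer: 1025.902 − 1024.764 = 1.138 kg m⁻³.
Required change = 1.138 / 0.1 = 11.4 hours.

11.4 hours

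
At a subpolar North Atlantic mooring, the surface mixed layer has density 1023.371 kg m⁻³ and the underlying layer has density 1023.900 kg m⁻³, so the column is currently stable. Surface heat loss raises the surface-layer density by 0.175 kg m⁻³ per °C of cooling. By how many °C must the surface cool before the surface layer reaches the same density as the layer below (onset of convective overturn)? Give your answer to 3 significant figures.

Density deficit of the surface layer: 1023.900 − 1023.371 = 0.529 kg m⁻³.
Required change = 0.529 / 0.175 = 3.02 °C.

3.02 °C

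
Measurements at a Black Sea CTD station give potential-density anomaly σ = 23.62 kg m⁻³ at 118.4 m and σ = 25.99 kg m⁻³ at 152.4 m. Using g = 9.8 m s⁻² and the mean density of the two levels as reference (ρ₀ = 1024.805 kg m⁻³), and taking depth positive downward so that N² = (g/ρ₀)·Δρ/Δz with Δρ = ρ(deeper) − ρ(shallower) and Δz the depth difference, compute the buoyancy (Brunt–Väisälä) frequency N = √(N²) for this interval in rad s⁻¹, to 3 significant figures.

0.0258 rad s⁻¹

Δρ = 1025.99 − 1023.62 = 2.37 kg m⁻³ over Δz = 152.4 − 118.4 = 34 m.
N² = (9.8/1024.805) × (2.37/34) = 6.6658 × 10⁻⁴ s⁻².
N = √(6.6658 × 10⁻⁴) = 0.025818 rad s⁻¹ ≈ 0.0258 rad s⁻¹.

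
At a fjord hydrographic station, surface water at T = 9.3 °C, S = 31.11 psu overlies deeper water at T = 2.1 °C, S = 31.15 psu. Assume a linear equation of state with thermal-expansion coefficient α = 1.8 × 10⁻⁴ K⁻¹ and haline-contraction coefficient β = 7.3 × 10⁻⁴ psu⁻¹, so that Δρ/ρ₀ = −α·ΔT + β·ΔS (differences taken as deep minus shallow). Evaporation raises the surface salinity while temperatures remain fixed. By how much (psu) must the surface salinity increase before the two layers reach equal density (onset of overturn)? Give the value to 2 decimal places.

Neutral buoyancy requires −α(T_deep − T_surf) + β(S_deep − S_surf′) = 0.
S_surf′ = S_deep − (α/β)·ΔT = 31.15 − (1.8 × 10⁻⁴/7.3 × 10⁻⁴)·(-7.2) = 32.9253 psu.
Increase required: 32.9253 − 31.11 = 1.8153 psu.

1.82 psu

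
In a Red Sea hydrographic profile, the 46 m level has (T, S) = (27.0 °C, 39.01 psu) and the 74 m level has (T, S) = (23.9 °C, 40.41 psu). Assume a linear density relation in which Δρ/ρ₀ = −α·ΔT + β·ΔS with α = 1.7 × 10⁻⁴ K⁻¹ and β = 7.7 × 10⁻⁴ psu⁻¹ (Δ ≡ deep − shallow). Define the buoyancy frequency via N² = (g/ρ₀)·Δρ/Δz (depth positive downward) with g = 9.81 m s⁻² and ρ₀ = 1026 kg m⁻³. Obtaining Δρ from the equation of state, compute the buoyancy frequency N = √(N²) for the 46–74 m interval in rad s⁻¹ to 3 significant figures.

0.0237 rad s⁻¹

ΔT = -3.1 K, ΔS = +1.40 psu (deep − shallow).
Δρ/ρ₀ = −αΔT + βΔS = 5.27 × 10⁻⁴ + 1.078 × 10⁻³ = 1.605 × 10⁻³, so Δρ ≈ 1.647 kg m⁻³.
N² = (g/ρ₀)·Δρ/Δz = g·(Δρ/ρ₀)/Δz = 9.81 × 1.605 × 10⁻³ / 28 = 5.6232 × 10⁻⁴ s⁻².
N = √(5.6232 × 10⁻⁴) = 0.023713 rad s⁻¹ ≈ 0.0237 rad s⁻¹.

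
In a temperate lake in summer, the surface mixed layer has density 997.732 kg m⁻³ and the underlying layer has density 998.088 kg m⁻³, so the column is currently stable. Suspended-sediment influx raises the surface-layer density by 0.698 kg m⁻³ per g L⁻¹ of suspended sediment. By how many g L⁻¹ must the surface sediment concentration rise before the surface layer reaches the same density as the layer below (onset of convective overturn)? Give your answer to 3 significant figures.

0.510 g L⁻¹

Density deficit of the surface layer: 998.088 − 997.732 = 0.356 kg m⁻³.
Required change = 0.356 / 0.698 = 0.510 g L⁻¹.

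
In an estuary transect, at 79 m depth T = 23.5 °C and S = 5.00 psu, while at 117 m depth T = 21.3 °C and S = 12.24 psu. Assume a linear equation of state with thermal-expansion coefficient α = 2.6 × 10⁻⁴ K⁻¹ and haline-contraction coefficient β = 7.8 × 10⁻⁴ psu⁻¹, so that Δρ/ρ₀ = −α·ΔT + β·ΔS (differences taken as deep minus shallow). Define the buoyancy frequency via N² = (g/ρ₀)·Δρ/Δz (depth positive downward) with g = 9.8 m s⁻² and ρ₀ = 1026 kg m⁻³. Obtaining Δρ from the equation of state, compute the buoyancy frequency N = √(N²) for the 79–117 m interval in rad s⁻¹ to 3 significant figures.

ΔT = -2.2 K, ΔS = +7.24 psu (deep − shallow).
Δρ/ρ₀ = −αΔT + βΔS = 5.72 × 10⁻⁴ + 5.6472 × 10⁻³ = 6.2192 × 10⁻³, so Δρ ≈ 6.381 kg m⁻³.
N² = (g/ρ₀)·Δρ/Δz = g·(Δρ/ρ₀)/Δz = 9.8 × 6.2192 × 10⁻³ / 38 = 1.6039 × 10⁻³ s⁻².
N = √(1.6039 × 10⁻³) = 0.040049 rad s⁻¹ ≈ 0.0400 rad s⁻¹.

0.0400 rad s⁻¹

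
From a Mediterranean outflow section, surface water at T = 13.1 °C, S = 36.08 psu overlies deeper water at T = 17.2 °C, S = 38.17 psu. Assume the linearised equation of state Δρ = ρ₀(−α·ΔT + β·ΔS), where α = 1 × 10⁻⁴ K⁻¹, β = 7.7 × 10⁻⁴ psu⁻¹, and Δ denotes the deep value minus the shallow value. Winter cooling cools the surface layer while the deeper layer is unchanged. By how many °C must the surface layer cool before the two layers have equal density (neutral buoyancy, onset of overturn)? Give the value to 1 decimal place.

Neutral buoyancy requires Δρ = 0, i.e. −α(T_deep − T_surf′) + β(S_deep − S_surf) = 0.
T_surf′ = T_deep − (β/α)·ΔS = 17.2 − (7.7 × 10⁻⁴/1 × 10⁻⁴)·(+2.09) = 1.107 °C.
Cooling required: 13.1 − (1.107) = 11.993 °C.

12.0 °C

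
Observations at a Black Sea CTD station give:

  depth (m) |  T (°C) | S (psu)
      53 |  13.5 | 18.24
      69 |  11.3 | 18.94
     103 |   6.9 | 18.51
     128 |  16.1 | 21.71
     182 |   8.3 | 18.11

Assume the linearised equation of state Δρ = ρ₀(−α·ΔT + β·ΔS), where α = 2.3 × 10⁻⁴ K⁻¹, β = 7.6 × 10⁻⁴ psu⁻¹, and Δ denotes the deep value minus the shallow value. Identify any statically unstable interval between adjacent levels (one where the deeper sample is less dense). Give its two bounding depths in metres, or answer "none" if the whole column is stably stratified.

Evaluate Δρ/ρ₀ = −αΔT + βΔS across each adjacent pair:
  53–69 m: −αΔT+βΔS = −(2.3 × 10⁻⁴)(-2.2)+(7.6 × 10⁻⁴)(+0.70) = 1.0 × 10⁻³ → stable
  69–103 m: −αΔT+βΔS = −(2.3 × 10⁻⁴)(-4.4)+(7.6 × 10⁻⁴)(-0.43) = 6.9 × 10⁻⁴ → stable
  103–128 m: −αΔT+βΔS = −(2.3 × 10⁻⁴)(+9.2)+(7.6 × 10⁻⁴)(+3.20) = 3.2 × 10⁻⁴ → stable
  128–182 m: −αΔT+βΔS = −(2.3 × 10⁻⁴)(-7.8)+(7.6 × 10⁻⁴)(-3.60) = -9.4 × 10⁻⁴ → UNSTABLE
The 128–182 m interval has Δρ < 0: lighter water underlies denser water.

128–182 m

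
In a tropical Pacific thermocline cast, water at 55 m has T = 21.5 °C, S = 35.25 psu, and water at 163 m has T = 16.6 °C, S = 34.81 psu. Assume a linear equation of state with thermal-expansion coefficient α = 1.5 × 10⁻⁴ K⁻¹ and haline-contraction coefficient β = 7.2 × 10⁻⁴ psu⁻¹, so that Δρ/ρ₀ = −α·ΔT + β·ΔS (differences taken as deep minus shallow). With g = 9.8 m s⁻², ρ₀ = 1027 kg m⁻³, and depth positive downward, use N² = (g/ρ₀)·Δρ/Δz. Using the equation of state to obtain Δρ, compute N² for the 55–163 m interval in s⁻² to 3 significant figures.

3.79 × 10⁻⁵ s⁻²

ΔT = -4.9 K, ΔS = -0.44 psu (deep − shallow).
Δρ/ρ₀ = −αΔT + βΔS = 7.35 × 10⁻⁴ − 3.168 × 10⁻⁴ = 4.182 × 10⁻⁴, so Δρ ≈ 0.4295 kg m⁻³.
N² = (g/ρ₀)·Δρ/Δz = g·(Δρ/ρ₀)/Δz = 9.8 × 4.182 × 10⁻⁴ / 108 = 3.7948 × 10⁻⁵ s⁻² ≈ 3.79 × 10⁻⁵ s⁻².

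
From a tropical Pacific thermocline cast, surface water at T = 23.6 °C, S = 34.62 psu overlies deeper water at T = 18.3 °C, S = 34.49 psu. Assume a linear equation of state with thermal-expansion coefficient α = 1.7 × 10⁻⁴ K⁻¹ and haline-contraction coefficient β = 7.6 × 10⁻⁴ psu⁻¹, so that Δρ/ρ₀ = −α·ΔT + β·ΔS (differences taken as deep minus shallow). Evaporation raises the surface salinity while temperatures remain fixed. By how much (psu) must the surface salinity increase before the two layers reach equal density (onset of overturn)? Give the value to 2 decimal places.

1.06 psu

Neutral buoyancy requires −α(T_deep − T_surf) + β(S_deep − S_surf′) = 0.
S_surf′ = S_deep − (α/β)·ΔT = 34.49 − (1.7 × 10⁻⁴/7.6 × 10⁻⁴)·(-5.3) = 35.6755 psu.
Increase required: 35.6755 − 34.62 = 1.0555 psu.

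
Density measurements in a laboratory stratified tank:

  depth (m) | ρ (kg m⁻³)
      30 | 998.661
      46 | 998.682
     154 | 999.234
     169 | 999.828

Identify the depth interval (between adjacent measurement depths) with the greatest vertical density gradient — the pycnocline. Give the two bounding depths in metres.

154–169 m

Compute the density gradient over each adjacent pair:
  30–46 m: Δρ/Δz = 0.021/16 = 1.3 × 10⁻³ kg m⁻⁴
  46–154 m: Δρ/Δz = 0.552/108 = 5.1 × 10⁻³ kg m⁻⁴
  154–169 m: Δρ/Δz = 0.594/15 = 0.040 kg m⁻⁴
The largest gradient is in the 154–169 m interval — the pycnocline.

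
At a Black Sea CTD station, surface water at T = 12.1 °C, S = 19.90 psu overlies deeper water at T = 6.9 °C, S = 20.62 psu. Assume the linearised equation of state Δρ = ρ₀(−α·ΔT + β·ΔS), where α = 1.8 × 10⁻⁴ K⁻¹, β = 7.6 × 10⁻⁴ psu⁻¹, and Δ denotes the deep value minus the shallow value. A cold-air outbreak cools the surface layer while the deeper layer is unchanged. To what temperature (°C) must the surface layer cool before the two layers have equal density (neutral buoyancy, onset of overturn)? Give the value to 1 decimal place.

3.9 °C

Neutral buoyancy requires Δρ = 0, i.e. −α(T_deep − T_surf′) + β(S_deep − S_surf) = 0.
T_surf′ = T_deep − (β/α)·ΔS = 6.9 − (7.6 × 10⁻⁴/1.8 × 10⁻⁴)·(+0.72) = 3.860 °C.
Cooling required: 12.1 − (3.860) = 8.240 °C.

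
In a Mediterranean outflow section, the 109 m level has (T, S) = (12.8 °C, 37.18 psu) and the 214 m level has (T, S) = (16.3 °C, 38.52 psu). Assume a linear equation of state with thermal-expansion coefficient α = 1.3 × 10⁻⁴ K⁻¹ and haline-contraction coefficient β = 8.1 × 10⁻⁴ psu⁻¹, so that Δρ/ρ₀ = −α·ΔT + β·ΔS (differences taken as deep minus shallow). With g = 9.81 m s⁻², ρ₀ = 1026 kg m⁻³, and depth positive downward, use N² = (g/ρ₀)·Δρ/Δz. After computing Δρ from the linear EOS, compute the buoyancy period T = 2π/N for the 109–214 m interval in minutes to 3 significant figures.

13.6 min

ΔT = +3.5 K, ΔS = +1.34 psu (deep − shallow).
Δρ/ρ₀ = −αΔT + βΔS = -4.55 × 10⁻⁴ + 1.0854 × 10⁻³ = 6.304 × 10⁻⁴, so Δρ ≈ 0.6468 kg m⁻³.
N² = (g/ρ₀)·Δρ/Δz = g·(Δρ/ρ₀)/Δz = 9.81 × 6.304 × 10⁻⁴ / 105 = 5.8897 × 10⁻⁵ s⁻².
N = √(5.8897 × 10⁻⁵) = 7.6744 × 10⁻³ rad s⁻¹ → T = 2π/N = 818.72 s = 13.645 min ≈ 13.6 min.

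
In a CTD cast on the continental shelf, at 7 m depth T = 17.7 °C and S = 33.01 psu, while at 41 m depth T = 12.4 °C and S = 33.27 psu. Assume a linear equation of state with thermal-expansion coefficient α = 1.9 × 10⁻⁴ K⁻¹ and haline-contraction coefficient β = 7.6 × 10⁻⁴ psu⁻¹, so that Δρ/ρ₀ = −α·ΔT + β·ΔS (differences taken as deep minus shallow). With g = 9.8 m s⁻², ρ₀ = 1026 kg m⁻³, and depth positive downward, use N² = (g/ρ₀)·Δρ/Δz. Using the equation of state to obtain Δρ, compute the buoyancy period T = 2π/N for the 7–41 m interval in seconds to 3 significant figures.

337 s

ΔT = -5.3 K, ΔS = +0.26 psu (deep − shallow).
Δρ/ρ₀ = −αΔT + βΔS = 1.007 × 10⁻³ + 1.976 × 10⁻⁴ = 1.2046 × 10⁻³, so Δρ ≈ 1.236 kg m⁻³.
N² = (g/ρ₀)·Δρ/Δz = g·(Δρ/ρ₀)/Δz = 9.8 × 1.2046 × 10⁻³ / 34 = 3.4721 × 10⁻⁴ s⁻².
N = √(3.4721 × 10⁻⁴) = 0.018634 rad s⁻¹ → T = 2π/N = 337.19 s ≈ 337 s.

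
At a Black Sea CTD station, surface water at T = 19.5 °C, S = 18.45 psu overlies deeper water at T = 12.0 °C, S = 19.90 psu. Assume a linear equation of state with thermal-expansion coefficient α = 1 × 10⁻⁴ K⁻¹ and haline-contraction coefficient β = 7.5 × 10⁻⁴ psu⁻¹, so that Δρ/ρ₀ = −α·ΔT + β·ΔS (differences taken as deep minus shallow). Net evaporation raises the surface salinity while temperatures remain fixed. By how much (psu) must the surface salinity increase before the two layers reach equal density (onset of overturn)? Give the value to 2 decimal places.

2.45 psu

Neutral buoyancy requires −α(T_deep − T_surf) + β(S_deep − S_surf′) = 0.
S_surf′ = S_deep − (α/β)·ΔT = 19.90 − (1 × 10⁻⁴/7.5 × 10⁻⁴)·(-7.5) = 20.9000 psu.
Increase required: 20.9000 − 18.45 = 2.4500 psu.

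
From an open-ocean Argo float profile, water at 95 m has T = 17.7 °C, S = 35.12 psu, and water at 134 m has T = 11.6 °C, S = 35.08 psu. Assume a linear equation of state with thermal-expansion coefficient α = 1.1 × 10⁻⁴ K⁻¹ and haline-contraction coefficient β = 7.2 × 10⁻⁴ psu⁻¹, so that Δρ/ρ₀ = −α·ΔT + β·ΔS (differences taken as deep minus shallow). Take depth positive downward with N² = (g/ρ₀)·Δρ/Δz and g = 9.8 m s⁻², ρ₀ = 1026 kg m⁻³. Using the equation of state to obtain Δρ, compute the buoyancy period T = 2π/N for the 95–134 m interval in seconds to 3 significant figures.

495 s

ΔT = -6.1 K, ΔS = -0.04 psu (deep − shallow).
Δρ/ρ₀ = −αΔT + βΔS = 6.71 × 10⁻⁴ − 2.88 × 10⁻⁵ = 6.422 × 10⁻⁴, so Δρ ≈ 0.6589 kg m⁻³.
N² = (g/ρ₀)·Δρ/Δz = g·(Δρ/ρ₀)/Δz = 9.8 × 6.422 × 10⁻⁴ / 39 = 1.6137 × 10⁻⁴ s⁻².
N = √(1.6137 × 10⁻⁴) = 0.012703 rad s⁻¹ → T = 2π/N = 494.62 s ≈ 495 s.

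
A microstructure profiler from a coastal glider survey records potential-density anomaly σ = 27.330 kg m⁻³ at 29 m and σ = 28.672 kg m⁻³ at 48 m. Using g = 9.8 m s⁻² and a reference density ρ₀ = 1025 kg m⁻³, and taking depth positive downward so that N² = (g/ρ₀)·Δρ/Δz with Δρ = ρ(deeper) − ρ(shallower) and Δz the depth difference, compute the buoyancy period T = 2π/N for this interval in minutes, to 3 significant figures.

Δρ = 1028.672 − 1027.330 = 1.342 kg m⁻³ over Δz = 48 − 29 = 19 m.
N² = (9.8/1025) × (1.342/19) = 6.7531 × 10⁻⁴ s⁻².
N = √(6.7531 × 10⁻⁴) = 0.025987 rad s⁻¹, so T = 2π/N = 241.78 s = 4.0297 min ≈ 4.03 min.
N² > 0, so the interval is statically stable.

4.03 min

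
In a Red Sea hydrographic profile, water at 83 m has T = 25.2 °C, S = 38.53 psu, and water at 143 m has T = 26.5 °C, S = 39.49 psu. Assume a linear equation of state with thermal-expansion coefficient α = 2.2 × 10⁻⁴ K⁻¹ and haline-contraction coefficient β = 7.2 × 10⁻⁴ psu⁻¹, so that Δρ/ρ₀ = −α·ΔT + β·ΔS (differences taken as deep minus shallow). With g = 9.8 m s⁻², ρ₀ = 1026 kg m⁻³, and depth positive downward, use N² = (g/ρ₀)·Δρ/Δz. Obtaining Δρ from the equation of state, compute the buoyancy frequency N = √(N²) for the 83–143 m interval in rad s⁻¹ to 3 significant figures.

ΔT = +1.3 K, ΔS = +0.96 psu (deep − shallow).
Δρ/ρ₀ = −αΔT + βΔS = -2.86 × 10⁻⁴ + 6.912 × 10⁻⁴ = 4.052 × 10⁻⁴, so Δρ ≈ 0.4157 kg m⁻³.
N² = (g/ρ₀)·Δρ/Δz = g·(Δρ/ρ₀)/Δz = 9.8 × 4.052 × 10⁻⁴ / 60 = 6.6183 × 10⁻⁵ s⁻².
N = √(6.6183 × 10⁻⁵) = 8.1353 × 10⁻³ rad s⁻¹ ≈ 8.14 × 10⁻³ rad s⁻¹.

8.14 × 10⁻³ rad s⁻¹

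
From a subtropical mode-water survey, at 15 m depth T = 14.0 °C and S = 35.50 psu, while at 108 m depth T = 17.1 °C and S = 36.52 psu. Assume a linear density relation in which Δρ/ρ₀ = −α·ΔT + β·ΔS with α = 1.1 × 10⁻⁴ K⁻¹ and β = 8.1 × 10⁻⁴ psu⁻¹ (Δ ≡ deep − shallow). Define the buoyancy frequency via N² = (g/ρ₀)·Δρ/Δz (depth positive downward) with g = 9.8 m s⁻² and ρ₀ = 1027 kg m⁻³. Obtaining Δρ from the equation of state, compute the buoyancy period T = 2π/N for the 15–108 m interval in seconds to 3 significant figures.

ΔT = +3.1 K, ΔS = +1.02 psu (deep − shallow).
Δρ/ρ₀ = −αΔT + βΔS = -3.41 × 10⁻⁴ + 8.262 × 10⁻⁴ = 4.852 × 10⁻⁴, so Δρ ≈ 0.4983 kg m⁻³.
N² = (g/ρ₀)·Δρ/Δz = g·(Δρ/ρ₀)/Δz = 9.8 × 4.852 × 10⁻⁴ / 93 = 5.1129 × 10⁻⁵ s⁻².
N = √(5.1129 × 10⁻⁵) = 7.1505 × 10⁻³ rad s⁻¹ → T = 2π/N = 878.71 s ≈ 879 s.

879 s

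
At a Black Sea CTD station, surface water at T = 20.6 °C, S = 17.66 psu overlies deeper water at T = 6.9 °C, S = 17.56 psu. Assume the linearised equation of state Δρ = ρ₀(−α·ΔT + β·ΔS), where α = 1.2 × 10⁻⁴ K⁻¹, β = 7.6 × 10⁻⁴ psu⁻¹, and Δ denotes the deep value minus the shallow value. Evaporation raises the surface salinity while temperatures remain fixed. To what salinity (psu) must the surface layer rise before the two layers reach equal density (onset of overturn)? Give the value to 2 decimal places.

Neutral buoyancy requires −α(T_deep − T_surf) + β(S_deep − S_surf′) = 0.
S_surf′ = S_deep − (α/β)·ΔT = 17.56 − (1.2 × 10⁻⁴/7.6 × 10⁻⁴)·(-13.7) = 19.7232 psu.
Increase required: 19.7232 − 17.66 = 2.0632 psu.

19.72 psu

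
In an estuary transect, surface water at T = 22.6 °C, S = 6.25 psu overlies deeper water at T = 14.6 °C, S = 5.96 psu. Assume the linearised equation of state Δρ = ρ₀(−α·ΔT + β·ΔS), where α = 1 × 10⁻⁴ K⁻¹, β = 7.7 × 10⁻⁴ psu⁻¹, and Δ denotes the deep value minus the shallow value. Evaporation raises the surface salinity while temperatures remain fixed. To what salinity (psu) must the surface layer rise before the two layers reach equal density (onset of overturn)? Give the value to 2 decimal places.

7.00 psu

Neutral buoyancy requires −α(T_deep − T_surf) + β(S_deep − S_surf′) = 0.
S_surf′ = S_deep − (α/β)·ΔT = 5.96 − (1 × 10⁻⁴/7.7 × 10⁻⁴)·(-8.0) = 6.9990 psu.
Increase required: 6.9990 − 6.25 = 0.7490 psu.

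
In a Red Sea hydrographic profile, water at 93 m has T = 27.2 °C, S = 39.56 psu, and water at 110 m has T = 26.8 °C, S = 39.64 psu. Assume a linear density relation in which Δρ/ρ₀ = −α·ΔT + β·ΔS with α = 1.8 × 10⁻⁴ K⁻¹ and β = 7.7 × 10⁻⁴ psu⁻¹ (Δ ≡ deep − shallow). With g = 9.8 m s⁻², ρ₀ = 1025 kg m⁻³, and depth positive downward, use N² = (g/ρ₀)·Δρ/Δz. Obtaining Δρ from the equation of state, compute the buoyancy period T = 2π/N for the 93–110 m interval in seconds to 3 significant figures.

716 s

ΔT = -0.4 K, ΔS = +0.08 psu (deep − shallow).
Δρ/ρ₀ = −αΔT + βΔS = 7.20 × 10⁻⁵ + 6.16 × 10⁻⁵ = 1.336 × 10⁻⁴, so Δρ ≈ 0.1369 kg m⁻³.
N² = (g/ρ₀)·Δρ/Δz = g·(Δρ/ρ₀)/Δz = 9.8 × 1.336 × 10⁻⁴ / 17 = 7.7016 × 10⁻⁵ s⁻².
N = √(7.7016 × 10⁻⁵) = 8.7759 × 10⁻³ rad s⁻¹ → T = 2π/N = 715.96 s ≈ 716 s.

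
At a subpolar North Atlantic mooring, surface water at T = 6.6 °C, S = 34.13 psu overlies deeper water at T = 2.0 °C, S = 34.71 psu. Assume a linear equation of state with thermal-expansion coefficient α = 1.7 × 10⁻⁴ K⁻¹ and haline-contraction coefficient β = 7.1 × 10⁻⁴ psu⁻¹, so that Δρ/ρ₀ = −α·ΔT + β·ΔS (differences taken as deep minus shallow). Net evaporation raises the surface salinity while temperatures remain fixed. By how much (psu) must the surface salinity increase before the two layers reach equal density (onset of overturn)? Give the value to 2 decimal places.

Neutral buoyancy requires −α(T_deep − T_surf) + β(S_deep − S_surf′) = 0.
S_surf′ = S_deep − (α/β)·ΔT = 34.71 − (1.7 × 10⁻⁴/7.1 × 10⁻⁴)·(-4.6) = 35.8114 psu.
Increase required: 35.8114 − 34.13 = 1.6814 psu.

1.68 psu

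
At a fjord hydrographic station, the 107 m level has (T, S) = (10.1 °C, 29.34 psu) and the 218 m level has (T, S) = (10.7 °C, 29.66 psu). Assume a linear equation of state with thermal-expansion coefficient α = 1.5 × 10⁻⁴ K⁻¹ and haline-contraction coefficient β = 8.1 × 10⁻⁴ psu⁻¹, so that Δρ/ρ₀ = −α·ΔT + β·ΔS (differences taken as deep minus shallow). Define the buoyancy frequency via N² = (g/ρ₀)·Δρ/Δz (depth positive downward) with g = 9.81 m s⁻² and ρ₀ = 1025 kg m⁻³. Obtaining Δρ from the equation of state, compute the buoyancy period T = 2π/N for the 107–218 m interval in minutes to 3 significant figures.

27.1 min

ΔT = +0.6 K, ΔS = +0.32 psu (deep − shallow).
Δρ/ρ₀ = −αΔT + βΔS = -9.00 × 10⁻⁵ + 2.592 × 10⁻⁴ = 1.692 × 10⁻⁴, so Δρ ≈ 0.1734 kg m⁻³.
N² = (g/ρ₀)·Δρ/Δz = g·(Δρ/ρ₀)/Δz = 9.81 × 1.692 × 10⁻⁴ / 111 = 1.4954 × 10⁻⁵ s⁻².
N = √(1.4954 × 10⁻⁵) = 3.8670 × 10⁻³ rad s⁻¹ → T = 2π/N = 1.6248 × 10³ s = 27.080 min ≈ 27.1 min.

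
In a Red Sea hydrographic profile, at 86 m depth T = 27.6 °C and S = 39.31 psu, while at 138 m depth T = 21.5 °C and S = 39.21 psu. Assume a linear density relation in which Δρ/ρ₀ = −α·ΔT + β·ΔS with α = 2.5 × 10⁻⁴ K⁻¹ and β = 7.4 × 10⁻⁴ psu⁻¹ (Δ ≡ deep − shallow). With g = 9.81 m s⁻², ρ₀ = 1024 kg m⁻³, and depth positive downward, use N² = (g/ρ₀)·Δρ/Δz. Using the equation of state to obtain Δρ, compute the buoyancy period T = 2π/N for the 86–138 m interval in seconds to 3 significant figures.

380 s

ΔT = -6.1 K, ΔS = -0.10 psu (deep − shallow).
Δρ/ρ₀ = −αΔT + βΔS = 1.525 × 10⁻³ − 7.40 × 10⁻⁵ = 1.451 × 10⁻³, so Δρ ≈ 1.486 kg m⁻³.
N² = (g/ρ₀)·Δρ/Δz = g·(Δρ/ρ₀)/Δz = 9.81 × 1.451 × 10⁻³ / 52 = 2.7374 × 10⁻⁴ s⁻².
N = √(2.7374 × 10⁻⁴) = 0.016545 rad s⁻¹ → T = 2π/N = 379.76 s ≈ 380 s.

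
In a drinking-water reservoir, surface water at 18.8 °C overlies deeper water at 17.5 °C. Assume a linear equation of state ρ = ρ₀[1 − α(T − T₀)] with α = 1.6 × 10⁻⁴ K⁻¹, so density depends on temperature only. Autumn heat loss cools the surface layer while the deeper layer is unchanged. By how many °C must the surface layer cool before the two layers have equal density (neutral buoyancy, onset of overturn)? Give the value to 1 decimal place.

With temperature the only control, equal density requires T_surf′ = T_deep.
T_surf′ = 17.5 °C.
Cooling required: 18.8 − 17.5 = 1.3 °C.

1.3 °C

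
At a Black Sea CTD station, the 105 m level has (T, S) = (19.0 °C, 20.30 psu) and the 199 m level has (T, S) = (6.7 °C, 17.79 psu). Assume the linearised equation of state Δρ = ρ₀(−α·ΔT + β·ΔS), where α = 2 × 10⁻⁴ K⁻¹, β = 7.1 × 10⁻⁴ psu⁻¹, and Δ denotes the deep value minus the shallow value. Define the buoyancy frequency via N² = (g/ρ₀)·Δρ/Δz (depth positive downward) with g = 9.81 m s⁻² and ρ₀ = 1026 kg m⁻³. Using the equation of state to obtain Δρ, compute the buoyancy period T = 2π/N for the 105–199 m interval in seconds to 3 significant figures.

747 s

ΔT = -12.3 K, ΔS = -2.51 psu (deep − shallow).
Δρ/ρ₀ = −αΔT + βΔS = 2.46 × 10⁻³ − 1.7821 × 10⁻³ = 6.779 × 10⁻⁴, so Δρ ≈ 0.6955 kg m⁻³.
N² = (g/ρ₀)·Δρ/Δz = g·(Δρ/ρ₀)/Δz = 9.81 × 6.779 × 10⁻⁴ / 94 = 7.0747 × 10⁻⁵ s⁻².
N = √(7.0747 × 10⁻⁵) = 8.4111 × 10⁻³ rad s⁻¹ → T = 2π/N = 747.01 s ≈ 747 s.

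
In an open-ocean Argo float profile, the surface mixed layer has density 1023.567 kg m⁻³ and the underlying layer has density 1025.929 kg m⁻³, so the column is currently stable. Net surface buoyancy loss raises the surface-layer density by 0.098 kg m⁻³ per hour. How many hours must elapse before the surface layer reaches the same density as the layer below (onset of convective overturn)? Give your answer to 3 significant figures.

Density deficit of the surface layer: 1025.929 − 1023.567 = 2.362 kg m⁻³.
Required change = 2.362 / 0.098 = 24.1 hours.

24.1 hours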